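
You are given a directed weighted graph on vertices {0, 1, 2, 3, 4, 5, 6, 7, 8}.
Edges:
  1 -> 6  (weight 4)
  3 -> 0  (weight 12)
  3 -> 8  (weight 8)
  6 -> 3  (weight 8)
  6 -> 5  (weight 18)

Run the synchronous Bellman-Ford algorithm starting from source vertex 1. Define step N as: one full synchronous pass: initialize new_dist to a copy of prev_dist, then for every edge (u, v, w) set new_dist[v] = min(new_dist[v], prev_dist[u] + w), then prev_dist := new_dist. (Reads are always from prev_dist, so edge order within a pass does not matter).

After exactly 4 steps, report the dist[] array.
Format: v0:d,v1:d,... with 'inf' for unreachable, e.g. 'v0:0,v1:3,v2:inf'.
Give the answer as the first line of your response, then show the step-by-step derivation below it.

v0:24,v1:0,v2:inf,v3:12,v4:inf,v5:22,v6:4,v7:inf,v8:20

step 1: dist = v0:inf,v1:0,v2:inf,v3:inf,v4:inf,v5:inf,v6:4,v7:inf,v8:inf
step 2: dist = v0:inf,v1:0,v2:inf,v3:12,v4:inf,v5:22,v6:4,v7:inf,v8:inf
step 3: dist = v0:24,v1:0,v2:inf,v3:12,v4:inf,v5:22,v6:4,v7:inf,v8:20
step 4: dist = v0:24,v1:0,v2:inf,v3:12,v4:inf,v5:22,v6:4,v7:inf,v8:20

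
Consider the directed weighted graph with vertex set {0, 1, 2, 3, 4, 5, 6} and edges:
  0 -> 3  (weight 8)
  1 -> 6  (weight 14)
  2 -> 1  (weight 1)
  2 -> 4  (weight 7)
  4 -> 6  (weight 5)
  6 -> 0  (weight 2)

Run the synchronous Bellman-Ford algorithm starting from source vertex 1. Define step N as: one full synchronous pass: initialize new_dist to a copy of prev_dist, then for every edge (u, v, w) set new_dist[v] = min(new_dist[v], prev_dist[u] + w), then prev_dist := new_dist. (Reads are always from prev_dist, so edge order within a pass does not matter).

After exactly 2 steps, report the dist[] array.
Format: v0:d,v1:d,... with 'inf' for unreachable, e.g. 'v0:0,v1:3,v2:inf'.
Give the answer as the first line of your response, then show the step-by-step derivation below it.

v0:16,v1:0,v2:inf,v3:inf,v4:inf,v5:inf,v6:14

step 1: dist = v0:inf,v1:0,v2:inf,v3:inf,v4:inf,v5:inf,v6:14
step 2: dist = v0:16,v1:0,v2:inf,v3:inf,v4:inf,v5:inf,v6:14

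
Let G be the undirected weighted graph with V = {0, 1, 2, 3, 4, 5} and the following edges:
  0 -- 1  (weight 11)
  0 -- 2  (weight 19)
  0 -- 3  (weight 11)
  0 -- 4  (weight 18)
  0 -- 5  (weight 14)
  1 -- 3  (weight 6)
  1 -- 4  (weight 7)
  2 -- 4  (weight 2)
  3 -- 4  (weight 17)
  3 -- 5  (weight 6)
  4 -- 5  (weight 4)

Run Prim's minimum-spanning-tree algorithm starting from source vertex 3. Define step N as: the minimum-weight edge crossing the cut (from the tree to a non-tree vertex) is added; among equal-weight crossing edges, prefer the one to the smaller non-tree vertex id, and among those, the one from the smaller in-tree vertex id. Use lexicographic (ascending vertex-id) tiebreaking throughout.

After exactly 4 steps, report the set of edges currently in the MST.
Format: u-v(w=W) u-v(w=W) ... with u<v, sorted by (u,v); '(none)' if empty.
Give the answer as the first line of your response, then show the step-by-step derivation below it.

1-3(w=6) 2-4(w=2) 3-5(w=6) 4-5(w=4)

step 1: add edge 1-3 (w=6); MST = {1-3(w=6)}
step 2: add edge 3-5 (w=6); MST = {1-3(w=6) 3-5(w=6)}
step 3: add edge 4-5 (w=4); MST = {1-3(w=6) 3-5(w=6) 4-5(w=4)}
step 4: add edge 2-4 (w=2); MST = {1-3(w=6) 2-4(w=2) 3-5(w=6) 4-5(w=4)}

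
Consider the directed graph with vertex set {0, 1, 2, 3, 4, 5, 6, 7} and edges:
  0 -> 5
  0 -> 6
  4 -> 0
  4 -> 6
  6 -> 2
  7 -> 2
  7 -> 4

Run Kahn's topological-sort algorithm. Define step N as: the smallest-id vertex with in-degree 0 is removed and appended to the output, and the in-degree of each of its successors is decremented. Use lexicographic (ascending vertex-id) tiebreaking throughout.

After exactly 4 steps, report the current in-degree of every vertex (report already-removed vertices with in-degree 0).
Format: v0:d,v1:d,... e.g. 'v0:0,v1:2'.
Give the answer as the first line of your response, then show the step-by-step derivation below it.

v0:0,v1:0,v2:1,v3:0,v4:0,v5:1,v6:1,v7:0

step 1: output 1; order=[1]; indeg=(1,0,2,0,1,1,2,0)
step 2: output 3; order=[1,3]; indeg=(1,0,2,0,1,1,2,0)
step 3: output 7; order=[1,3,7]; indeg=(1,0,1,0,0,1,2,0)
step 4: output 4; order=[1,3,7,4]; indeg=(0,0,1,0,0,1,1,0)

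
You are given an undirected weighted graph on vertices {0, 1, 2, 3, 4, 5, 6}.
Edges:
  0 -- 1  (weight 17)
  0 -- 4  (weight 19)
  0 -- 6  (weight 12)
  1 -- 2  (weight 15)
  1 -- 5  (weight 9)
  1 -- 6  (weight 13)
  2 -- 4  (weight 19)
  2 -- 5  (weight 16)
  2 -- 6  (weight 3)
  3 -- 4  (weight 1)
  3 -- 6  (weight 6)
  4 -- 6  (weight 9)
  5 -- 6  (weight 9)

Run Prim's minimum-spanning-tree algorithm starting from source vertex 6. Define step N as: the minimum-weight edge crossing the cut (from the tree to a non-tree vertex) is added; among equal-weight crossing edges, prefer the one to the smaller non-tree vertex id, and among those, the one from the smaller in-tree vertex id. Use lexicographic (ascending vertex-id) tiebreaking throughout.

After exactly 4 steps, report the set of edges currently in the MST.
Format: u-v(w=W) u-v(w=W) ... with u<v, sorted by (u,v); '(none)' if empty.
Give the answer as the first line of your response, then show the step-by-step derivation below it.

2-6(w=3) 3-4(w=1) 3-6(w=6) 5-6(w=9)

step 1: add edge 2-6 (w=3); MST = {2-6(w=3)}
step 2: add edge 3-6 (w=6); MST = {2-6(w=3) 3-6(w=6)}
step 3: add edge 3-4 (w=1); MST = {2-6(w=3) 3-4(w=1) 3-6(w=6)}
step 4: add edge 5-6 (w=9); MST = {2-6(w=3) 3-4(w=1) 3-6(w=6) 5-6(w=9)}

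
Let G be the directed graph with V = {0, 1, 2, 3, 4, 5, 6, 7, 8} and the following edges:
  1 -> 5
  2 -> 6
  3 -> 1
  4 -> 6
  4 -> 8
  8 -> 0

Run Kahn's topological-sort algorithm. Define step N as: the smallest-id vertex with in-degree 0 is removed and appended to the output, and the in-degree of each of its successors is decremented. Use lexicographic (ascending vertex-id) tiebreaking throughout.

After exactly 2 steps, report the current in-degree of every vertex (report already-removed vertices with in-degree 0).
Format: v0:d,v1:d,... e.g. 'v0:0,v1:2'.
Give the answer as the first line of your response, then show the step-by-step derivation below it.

v0:1,v1:0,v2:0,v3:0,v4:0,v5:1,v6:1,v7:0,v8:1

step 1: output 2; order=[2]; indeg=(1,1,0,0,0,1,1,0,1)
step 2: output 3; order=[2,3]; indeg=(1,0,0,0,0,1,1,0,1)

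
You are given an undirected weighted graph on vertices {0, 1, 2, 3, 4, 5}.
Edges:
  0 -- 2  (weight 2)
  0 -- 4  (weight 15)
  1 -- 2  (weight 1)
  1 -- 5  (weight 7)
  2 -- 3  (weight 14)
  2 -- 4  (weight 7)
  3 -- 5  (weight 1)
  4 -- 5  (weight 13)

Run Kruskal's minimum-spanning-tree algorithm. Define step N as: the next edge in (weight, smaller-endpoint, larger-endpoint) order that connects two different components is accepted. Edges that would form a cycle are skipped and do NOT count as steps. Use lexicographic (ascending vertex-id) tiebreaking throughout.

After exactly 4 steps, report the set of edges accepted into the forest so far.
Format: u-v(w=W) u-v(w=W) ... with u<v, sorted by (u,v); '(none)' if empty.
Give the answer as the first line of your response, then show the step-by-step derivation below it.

0-2(w=2) 1-2(w=1) 1-5(w=7) 3-5(w=1)

step 1: add edge 1-2 (w=1); MST = {1-2(w=1)}
step 2: add edge 3-5 (w=1); MST = {1-2(w=1) 3-5(w=1)}
step 3: add edge 0-2 (w=2); MST = {0-2(w=2) 1-2(w=1) 3-5(w=1)}
step 4: add edge 1-5 (w=7); MST = {0-2(w=2) 1-2(w=1) 1-5(w=7) 3-5(w=1)}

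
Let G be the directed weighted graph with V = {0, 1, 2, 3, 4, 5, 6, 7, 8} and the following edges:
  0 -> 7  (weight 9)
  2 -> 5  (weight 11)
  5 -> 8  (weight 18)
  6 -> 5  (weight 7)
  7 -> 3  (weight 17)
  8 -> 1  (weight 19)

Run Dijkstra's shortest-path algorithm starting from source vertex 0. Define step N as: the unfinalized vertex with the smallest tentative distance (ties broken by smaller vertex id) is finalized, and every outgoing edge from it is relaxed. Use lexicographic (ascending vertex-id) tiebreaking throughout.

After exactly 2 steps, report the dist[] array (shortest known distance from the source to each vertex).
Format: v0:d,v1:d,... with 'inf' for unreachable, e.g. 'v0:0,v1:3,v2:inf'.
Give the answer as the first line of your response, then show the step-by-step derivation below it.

v0:0,v1:inf,v2:inf,v3:26,v4:inf,v5:inf,v6:inf,v7:9,v8:inf

step 1: dist = v0:0,v1:inf,v2:inf,v3:inf,v4:inf,v5:inf,v6:inf,v7:9,v8:inf
step 2: dist = v0:0,v1:inf,v2:inf,v3:26,v4:inf,v5:inf,v6:inf,v7:9,v8:inf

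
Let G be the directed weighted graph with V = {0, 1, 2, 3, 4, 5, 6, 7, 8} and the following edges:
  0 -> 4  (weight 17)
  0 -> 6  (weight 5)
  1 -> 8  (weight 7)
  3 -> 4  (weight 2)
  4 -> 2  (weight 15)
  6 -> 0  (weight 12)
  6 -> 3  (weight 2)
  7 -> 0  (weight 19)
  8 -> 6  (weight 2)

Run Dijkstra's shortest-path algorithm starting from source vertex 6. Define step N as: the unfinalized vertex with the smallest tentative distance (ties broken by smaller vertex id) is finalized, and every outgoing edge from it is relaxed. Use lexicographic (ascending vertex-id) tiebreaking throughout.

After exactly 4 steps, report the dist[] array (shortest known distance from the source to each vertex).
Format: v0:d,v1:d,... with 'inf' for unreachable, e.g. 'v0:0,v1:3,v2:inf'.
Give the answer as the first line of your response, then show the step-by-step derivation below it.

v0:12,v1:inf,v2:19,v3:2,v4:4,v5:inf,v6:0,v7:inf,v8:inf

step 1: dist = v0:12,v1:inf,v2:inf,v3:2,v4:inf,v5:inf,v6:0,v7:inf,v8:inf
step 2: dist = v0:12,v1:inf,v2:inf,v3:2,v4:4,v5:inf,v6:0,v7:inf,v8:inf
step 3: dist = v0:12,v1:inf,v2:19,v3:2,v4:4,v5:inf,v6:0,v7:inf,v8:inf
step 4: dist = v0:12,v1:inf,v2:19,v3:2,v4:4,v5:inf,v6:0,v7:inf,v8:inf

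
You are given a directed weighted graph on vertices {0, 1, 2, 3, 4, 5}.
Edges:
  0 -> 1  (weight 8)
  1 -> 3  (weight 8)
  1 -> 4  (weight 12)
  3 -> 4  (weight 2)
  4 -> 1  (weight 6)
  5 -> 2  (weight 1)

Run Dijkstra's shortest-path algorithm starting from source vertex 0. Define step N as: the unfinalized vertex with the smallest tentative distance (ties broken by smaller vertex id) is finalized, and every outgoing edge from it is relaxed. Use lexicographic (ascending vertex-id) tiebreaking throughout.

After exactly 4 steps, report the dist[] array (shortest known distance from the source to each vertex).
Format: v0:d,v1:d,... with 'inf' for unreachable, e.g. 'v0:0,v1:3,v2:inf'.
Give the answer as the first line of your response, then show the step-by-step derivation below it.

v0:0,v1:8,v2:inf,v3:16,v4:18,v5:inf

step 1: dist = v0:0,v1:8,v2:inf,v3:inf,v4:inf,v5:inf
step 2: dist = v0:0,v1:8,v2:inf,v3:16,v4:20,v5:inf
step 3: dist = v0:0,v1:8,v2:inf,v3:16,v4:18,v5:inf
step 4: dist = v0:0,v1:8,v2:inf,v3:16,v4:18,v5:inf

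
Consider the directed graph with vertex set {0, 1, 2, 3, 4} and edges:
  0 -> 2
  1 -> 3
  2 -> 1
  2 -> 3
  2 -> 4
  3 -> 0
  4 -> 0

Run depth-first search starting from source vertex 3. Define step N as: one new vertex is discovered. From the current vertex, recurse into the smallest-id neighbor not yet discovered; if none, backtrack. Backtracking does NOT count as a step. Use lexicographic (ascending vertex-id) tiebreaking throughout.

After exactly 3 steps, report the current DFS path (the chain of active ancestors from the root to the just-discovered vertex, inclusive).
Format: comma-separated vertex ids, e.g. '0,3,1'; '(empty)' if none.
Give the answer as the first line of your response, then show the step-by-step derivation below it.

3,0,2

step 1: discover 3; path=3; order=3
step 2: discover 0; path=3>0; order=3,0
step 3: discover 2; path=3>0>2; order=3,0,2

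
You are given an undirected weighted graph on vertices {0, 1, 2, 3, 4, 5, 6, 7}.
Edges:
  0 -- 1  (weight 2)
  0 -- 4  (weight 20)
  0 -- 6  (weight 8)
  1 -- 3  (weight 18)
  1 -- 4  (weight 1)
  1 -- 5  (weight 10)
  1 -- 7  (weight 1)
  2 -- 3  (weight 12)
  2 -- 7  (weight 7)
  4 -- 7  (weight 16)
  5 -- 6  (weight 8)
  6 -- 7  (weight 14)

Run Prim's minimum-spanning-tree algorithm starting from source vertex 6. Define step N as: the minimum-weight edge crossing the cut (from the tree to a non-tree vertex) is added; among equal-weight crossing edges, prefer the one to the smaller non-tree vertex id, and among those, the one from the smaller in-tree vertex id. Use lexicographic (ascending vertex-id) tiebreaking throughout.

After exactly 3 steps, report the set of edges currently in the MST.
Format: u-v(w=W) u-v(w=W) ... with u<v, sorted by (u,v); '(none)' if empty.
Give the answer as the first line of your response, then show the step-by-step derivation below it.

0-1(w=2) 0-6(w=8) 1-4(w=1)

step 1: add edge 0-6 (w=8); MST = {0-6(w=8)}
step 2: add edge 0-1 (w=2); MST = {0-1(w=2) 0-6(w=8)}
step 3: add edge 1-4 (w=1); MST = {0-1(w=2) 0-6(w=8) 1-4(w=1)}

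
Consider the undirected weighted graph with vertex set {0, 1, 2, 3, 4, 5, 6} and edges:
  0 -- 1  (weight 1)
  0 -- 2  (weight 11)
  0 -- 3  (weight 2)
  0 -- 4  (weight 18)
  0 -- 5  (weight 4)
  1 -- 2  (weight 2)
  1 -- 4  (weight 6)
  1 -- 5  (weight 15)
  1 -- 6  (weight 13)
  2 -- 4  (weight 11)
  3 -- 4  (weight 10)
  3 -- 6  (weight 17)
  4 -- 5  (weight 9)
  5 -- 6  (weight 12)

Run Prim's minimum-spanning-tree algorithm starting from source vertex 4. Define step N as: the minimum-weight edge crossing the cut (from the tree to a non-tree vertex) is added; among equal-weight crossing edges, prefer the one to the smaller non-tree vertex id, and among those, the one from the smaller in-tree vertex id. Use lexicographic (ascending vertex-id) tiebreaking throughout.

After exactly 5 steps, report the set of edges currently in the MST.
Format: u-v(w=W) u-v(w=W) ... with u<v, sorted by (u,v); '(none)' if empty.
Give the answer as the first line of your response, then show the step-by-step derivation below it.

0-1(w=1) 0-3(w=2) 0-5(w=4) 1-2(w=2) 1-4(w=6)

step 1: add edge 1-4 (w=6); MST = {1-4(w=6)}
step 2: add edge 0-1 (w=1); MST = {0-1(w=1) 1-4(w=6)}
step 3: add edge 1-2 (w=2); MST = {0-1(w=1) 1-2(w=2) 1-4(w=6)}
step 4: add edge 0-3 (w=2); MST = {0-1(w=1) 0-3(w=2) 1-2(w=2) 1-4(w=6)}
step 5: add edge 0-5 (w=4); MST = {0-1(w=1) 0-3(w=2) 0-5(w=4) 1-2(w=2) 1-4(w=6)}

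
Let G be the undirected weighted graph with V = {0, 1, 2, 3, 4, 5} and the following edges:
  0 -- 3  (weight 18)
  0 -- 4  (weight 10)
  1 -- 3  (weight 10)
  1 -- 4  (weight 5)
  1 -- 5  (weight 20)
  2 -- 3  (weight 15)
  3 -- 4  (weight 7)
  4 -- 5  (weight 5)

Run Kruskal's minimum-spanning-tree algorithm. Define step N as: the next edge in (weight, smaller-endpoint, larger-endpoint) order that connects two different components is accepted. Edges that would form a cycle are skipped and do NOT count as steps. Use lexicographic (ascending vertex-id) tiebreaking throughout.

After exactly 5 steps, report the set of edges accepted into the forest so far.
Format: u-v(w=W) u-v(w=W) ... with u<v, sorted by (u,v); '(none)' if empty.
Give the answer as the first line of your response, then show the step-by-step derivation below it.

0-4(w=10) 1-4(w=5) 2-3(w=15) 3-4(w=7) 4-5(w=5)

step 1: add edge 1-4 (w=5); MST = {1-4(w=5)}
step 2: add edge 4-5 (w=5); MST = {1-4(w=5) 4-5(w=5)}
step 3: add edge 3-4 (w=7); MST = {1-4(w=5) 3-4(w=7) 4-5(w=5)}
step 4: add edge 0-4 (w=10); MST = {0-4(w=10) 1-4(w=5) 3-4(w=7) 4-5(w=5)}
step 5: add edge 2-3 (w=15); MST = {0-4(w=10) 1-4(w=5) 2-3(w=15) 3-4(w=7) 4-5(w=5)}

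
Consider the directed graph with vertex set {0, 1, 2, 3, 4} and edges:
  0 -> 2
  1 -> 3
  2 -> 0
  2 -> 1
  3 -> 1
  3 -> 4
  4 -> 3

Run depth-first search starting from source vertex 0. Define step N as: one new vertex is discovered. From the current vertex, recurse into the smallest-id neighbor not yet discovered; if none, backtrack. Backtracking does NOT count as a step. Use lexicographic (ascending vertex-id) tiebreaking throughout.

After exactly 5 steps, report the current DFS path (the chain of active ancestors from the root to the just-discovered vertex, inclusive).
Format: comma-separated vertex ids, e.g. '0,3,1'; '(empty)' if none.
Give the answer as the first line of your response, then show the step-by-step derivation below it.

0,2,1,3,4

step 1: discover 0; path=0; order=0
step 2: discover 2; path=0>2; order=0,2
step 3: discover 1; path=0>2>1; order=0,2,1
step 4: discover 3; path=0>2>1>3; order=0,2,1,3
step 5: discover 4; path=0>2>1>3>4; order=0,2,1,3,4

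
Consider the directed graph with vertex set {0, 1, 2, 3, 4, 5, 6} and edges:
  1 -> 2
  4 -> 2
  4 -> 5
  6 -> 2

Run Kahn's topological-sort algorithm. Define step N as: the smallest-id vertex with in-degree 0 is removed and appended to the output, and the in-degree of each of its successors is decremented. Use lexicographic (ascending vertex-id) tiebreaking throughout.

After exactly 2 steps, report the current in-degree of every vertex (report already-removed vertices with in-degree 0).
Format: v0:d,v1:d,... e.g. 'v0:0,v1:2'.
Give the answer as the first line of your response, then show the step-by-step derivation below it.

v0:0,v1:0,v2:2,v3:0,v4:0,v5:1,v6:0

step 1: output 0; order=[0]; indeg=(0,0,3,0,0,1,0)
step 2: output 1; order=[0,1]; indeg=(0,0,2,0,0,1,0)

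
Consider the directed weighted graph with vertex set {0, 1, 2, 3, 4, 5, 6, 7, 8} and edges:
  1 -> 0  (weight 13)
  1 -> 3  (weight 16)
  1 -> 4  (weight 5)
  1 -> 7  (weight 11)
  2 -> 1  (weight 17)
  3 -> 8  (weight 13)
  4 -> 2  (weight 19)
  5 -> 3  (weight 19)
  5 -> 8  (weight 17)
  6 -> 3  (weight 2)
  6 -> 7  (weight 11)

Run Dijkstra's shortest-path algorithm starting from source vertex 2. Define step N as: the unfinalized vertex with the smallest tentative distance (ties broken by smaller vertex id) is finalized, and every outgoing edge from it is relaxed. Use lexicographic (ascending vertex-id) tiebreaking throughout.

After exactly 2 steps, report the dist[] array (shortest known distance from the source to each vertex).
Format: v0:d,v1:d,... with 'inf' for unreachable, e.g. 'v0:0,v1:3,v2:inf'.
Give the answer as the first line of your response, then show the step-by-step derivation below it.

v0:30,v1:17,v2:0,v3:33,v4:22,v5:inf,v6:inf,v7:28,v8:inf

step 1: dist = v0:inf,v1:17,v2:0,v3:inf,v4:inf,v5:inf,v6:inf,v7:inf,v8:inf
step 2: dist = v0:30,v1:17,v2:0,v3:33,v4:22,v5:inf,v6:inf,v7:28,v8:inf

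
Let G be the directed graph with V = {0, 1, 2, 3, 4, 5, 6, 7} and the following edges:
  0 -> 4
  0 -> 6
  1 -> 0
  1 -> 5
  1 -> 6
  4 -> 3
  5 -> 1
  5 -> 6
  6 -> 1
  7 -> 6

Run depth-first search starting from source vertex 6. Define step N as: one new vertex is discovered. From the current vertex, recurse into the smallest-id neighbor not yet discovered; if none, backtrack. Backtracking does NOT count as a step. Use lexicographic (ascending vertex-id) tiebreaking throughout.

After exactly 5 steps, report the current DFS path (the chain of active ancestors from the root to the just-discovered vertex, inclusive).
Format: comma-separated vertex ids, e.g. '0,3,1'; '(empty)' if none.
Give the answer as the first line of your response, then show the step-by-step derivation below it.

6,1,0,4,3

step 1: discover 6; path=6; order=6
step 2: discover 1; path=6>1; order=6,1
step 3: discover 0; path=6>1>0; order=6,1,0
step 4: discover 4; path=6>1>0>4; order=6,1,0,4
step 5: discover 3; path=6>1>0>4>3; order=6,1,0,4,3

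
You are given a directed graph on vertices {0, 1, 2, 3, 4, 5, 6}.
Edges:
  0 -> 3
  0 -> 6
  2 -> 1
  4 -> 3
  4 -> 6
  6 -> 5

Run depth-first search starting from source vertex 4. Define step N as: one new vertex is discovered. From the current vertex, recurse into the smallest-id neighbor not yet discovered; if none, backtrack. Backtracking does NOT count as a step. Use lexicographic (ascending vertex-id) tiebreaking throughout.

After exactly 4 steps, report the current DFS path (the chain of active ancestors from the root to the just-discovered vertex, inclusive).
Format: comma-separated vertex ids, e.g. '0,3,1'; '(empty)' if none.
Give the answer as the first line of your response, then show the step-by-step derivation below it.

4,6,5

step 1: discover 4; path=4; order=4
step 2: discover 3; path=4>3; order=4,3
step 3: discover 6; path=4>6; order=4,3,6
step 4: discover 5; path=4>6>5; order=4,3,6,5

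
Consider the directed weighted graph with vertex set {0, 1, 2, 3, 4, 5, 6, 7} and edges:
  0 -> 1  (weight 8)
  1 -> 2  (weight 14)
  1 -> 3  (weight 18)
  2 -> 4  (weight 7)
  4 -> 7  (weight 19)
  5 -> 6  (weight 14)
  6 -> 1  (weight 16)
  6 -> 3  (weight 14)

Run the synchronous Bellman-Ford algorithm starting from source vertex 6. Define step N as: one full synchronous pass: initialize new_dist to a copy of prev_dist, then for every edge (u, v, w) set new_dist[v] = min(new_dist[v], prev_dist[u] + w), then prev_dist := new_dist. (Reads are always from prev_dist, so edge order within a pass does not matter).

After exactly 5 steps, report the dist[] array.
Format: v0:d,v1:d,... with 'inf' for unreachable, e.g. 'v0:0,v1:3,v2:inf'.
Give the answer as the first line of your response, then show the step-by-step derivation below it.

v0:inf,v1:16,v2:30,v3:14,v4:37,v5:inf,v6:0,v7:56

step 1: dist = v0:inf,v1:16,v2:inf,v3:14,v4:inf,v5:inf,v6:0,v7:inf
step 2: dist = v0:inf,v1:16,v2:30,v3:14,v4:inf,v5:inf,v6:0,v7:inf
step 3: dist = v0:inf,v1:16,v2:30,v3:14,v4:37,v5:inf,v6:0,v7:inf
step 4: dist = v0:inf,v1:16,v2:30,v3:14,v4:37,v5:inf,v6:0,v7:56
step 5: dist = v0:inf,v1:16,v2:30,v3:14,v4:37,v5:inf,v6:0,v7:56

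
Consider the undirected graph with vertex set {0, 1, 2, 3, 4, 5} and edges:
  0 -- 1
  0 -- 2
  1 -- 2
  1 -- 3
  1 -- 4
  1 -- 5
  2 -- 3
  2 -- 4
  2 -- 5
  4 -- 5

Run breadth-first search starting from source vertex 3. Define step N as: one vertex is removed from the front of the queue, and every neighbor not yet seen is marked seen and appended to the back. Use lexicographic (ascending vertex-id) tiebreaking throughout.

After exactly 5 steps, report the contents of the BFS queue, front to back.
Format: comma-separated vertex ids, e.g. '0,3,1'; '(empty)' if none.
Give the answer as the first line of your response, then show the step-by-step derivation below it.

5

step 1: dequeue 3; queue=[1,2]; order=3
step 2: dequeue 1; queue=[2,0,4,5]; order=3,1
step 3: dequeue 2; queue=[0,4,5]; order=3,1,2
step 4: dequeue 0; queue=[4,5]; order=3,1,2,0
step 5: dequeue 4; queue=[5]; order=3,1,2,0,4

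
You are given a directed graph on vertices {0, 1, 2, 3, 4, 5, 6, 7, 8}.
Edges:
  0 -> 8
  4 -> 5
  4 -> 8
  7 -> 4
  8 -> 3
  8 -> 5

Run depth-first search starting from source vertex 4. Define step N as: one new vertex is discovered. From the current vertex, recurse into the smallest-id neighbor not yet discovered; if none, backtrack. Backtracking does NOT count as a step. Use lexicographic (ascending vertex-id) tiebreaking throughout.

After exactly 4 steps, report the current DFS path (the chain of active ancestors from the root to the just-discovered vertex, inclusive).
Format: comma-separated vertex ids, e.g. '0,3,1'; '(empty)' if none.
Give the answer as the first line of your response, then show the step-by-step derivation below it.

4,8,3

step 1: discover 4; path=4; order=4
step 2: discover 5; path=4>5; order=4,5
step 3: discover 8; path=4>8; order=4,5,8
step 4: discover 3; path=4>8>3; order=4,5,8,3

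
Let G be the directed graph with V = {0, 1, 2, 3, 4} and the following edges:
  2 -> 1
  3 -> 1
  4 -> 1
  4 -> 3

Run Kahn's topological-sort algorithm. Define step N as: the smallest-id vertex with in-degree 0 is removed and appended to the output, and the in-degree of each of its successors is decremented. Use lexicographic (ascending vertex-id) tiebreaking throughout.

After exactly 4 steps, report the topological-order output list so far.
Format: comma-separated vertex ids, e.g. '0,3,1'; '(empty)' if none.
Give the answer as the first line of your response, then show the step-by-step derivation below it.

0,2,4,3

step 1: output 0; order=[0]; indeg=(0,3,0,1,0)
step 2: output 2; order=[0,2]; indeg=(0,2,0,1,0)
step 3: output 4; order=[0,2,4]; indeg=(0,1,0,0,0)
step 4: output 3; order=[0,2,4,3]; indeg=(0,0,0,0,0)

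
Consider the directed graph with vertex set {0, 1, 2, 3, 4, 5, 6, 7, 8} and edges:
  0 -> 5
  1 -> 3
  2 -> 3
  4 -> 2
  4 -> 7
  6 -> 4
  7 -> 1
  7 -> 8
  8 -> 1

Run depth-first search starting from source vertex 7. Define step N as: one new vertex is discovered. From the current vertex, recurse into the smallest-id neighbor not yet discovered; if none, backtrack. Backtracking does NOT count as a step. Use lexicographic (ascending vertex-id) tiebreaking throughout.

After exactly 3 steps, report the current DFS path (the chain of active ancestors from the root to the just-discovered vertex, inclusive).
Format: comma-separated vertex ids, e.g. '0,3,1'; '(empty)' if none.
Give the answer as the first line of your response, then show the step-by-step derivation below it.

7,1,3

step 1: discover 7; path=7; order=7
step 2: discover 1; path=7>1; order=7,1
step 3: discover 3; path=7>1>3; order=7,1,3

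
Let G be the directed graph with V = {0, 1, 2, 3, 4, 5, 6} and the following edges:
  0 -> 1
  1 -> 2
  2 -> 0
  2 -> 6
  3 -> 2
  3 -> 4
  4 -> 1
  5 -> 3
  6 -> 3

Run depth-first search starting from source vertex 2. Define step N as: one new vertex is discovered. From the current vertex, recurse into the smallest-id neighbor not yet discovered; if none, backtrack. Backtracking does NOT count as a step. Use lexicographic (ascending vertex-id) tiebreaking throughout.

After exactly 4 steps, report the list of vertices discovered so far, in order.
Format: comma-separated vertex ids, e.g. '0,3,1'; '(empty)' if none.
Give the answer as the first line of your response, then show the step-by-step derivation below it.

2,0,1,6

step 1: discover 2; path=2; order=2
step 2: discover 0; path=2>0; order=2,0
step 3: discover 1; path=2>0>1; order=2,0,1
step 4: discover 6; path=2>6; order=2,0,1,6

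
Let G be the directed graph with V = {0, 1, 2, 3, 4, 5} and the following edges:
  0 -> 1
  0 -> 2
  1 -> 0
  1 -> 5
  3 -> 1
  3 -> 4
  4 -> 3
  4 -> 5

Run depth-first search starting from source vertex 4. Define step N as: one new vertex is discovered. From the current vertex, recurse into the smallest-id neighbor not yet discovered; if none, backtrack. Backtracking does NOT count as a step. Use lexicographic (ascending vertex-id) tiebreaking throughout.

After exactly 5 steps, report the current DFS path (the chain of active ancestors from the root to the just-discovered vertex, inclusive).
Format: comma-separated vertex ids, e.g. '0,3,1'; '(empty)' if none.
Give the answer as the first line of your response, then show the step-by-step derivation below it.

4,3,1,0,2

step 1: discover 4; path=4; order=4
step 2: discover 3; path=4>3; order=4,3
step 3: discover 1; path=4>3>1; order=4,3,1
step 4: discover 0; path=4>3>1>0; order=4,3,1,0
step 5: discover 2; path=4>3>1>0>2; order=4,3,1,0,2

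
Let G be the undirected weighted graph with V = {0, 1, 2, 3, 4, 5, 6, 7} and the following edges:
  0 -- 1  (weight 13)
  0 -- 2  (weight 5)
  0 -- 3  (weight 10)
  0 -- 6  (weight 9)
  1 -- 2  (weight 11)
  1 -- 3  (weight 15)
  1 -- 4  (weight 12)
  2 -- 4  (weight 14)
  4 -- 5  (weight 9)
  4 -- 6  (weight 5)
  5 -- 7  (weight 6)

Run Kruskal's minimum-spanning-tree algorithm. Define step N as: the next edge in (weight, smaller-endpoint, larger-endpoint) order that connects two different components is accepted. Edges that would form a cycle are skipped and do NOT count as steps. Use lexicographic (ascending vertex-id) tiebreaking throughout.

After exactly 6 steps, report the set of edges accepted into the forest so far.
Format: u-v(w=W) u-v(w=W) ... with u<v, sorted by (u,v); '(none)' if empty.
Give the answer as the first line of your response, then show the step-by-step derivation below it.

0-2(w=5) 0-3(w=10) 0-6(w=9) 4-5(w=9) 4-6(w=5) 5-7(w=6)

step 1: add edge 0-2 (w=5); MST = {0-2(w=5)}
step 2: add edge 4-6 (w=5); MST = {0-2(w=5) 4-6(w=5)}
step 3: add edge 5-7 (w=6); MST = {0-2(w=5) 4-6(w=5) 5-7(w=6)}
step 4: add edge 0-6 (w=9); MST = {0-2(w=5) 0-6(w=9) 4-6(w=5) 5-7(w=6)}
step 5: add edge 4-5 (w=9); MST = {0-2(w=5) 0-6(w=9) 4-5(w=9) 4-6(w=5) 5-7(w=6)}
step 6: add edge 0-3 (w=10); MST = {0-2(w=5) 0-3(w=10) 0-6(w=9) 4-5(w=9) 4-6(w=5) 5-7(w=6)}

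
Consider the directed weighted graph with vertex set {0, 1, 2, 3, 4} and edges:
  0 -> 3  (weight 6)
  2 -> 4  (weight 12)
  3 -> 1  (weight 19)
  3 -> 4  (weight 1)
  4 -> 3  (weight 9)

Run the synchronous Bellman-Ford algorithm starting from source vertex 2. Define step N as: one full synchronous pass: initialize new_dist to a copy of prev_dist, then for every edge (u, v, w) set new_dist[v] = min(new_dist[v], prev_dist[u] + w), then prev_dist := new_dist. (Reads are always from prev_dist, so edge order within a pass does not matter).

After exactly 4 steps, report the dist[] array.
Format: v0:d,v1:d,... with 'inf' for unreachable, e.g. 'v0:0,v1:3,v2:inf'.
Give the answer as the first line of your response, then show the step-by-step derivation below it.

v0:inf,v1:40,v2:0,v3:21,v4:12

step 1: dist = v0:inf,v1:inf,v2:0,v3:inf,v4:12
step 2: dist = v0:inf,v1:inf,v2:0,v3:21,v4:12
step 3: dist = v0:inf,v1:40,v2:0,v3:21,v4:12
step 4: dist = v0:inf,v1:40,v2:0,v3:21,v4:12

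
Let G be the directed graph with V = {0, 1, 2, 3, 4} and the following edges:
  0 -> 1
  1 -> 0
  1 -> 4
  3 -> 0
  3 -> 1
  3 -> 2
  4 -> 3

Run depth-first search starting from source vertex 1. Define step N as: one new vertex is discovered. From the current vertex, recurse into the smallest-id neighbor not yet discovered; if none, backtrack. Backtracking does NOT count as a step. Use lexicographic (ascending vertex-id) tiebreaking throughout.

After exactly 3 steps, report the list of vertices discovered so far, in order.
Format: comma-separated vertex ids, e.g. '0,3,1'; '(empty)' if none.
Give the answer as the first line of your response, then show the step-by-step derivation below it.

1,0,4

step 1: discover 1; path=1; order=1
step 2: discover 0; path=1>0; order=1,0
step 3: discover 4; path=1>4; order=1,0,4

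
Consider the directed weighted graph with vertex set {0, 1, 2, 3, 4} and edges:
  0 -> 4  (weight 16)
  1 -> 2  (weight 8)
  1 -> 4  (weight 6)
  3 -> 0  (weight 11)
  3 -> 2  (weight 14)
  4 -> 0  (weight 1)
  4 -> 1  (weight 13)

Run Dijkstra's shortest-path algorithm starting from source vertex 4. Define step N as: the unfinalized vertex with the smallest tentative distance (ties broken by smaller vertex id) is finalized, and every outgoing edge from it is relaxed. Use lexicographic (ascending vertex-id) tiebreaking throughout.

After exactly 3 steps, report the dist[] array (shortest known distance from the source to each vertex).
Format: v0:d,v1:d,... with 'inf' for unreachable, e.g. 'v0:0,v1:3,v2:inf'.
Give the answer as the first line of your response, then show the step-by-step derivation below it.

v0:1,v1:13,v2:21,v3:inf,v4:0

step 1: dist = v0:1,v1:13,v2:inf,v3:inf,v4:0
step 2: dist = v0:1,v1:13,v2:inf,v3:inf,v4:0
step 3: dist = v0:1,v1:13,v2:21,v3:inf,v4:0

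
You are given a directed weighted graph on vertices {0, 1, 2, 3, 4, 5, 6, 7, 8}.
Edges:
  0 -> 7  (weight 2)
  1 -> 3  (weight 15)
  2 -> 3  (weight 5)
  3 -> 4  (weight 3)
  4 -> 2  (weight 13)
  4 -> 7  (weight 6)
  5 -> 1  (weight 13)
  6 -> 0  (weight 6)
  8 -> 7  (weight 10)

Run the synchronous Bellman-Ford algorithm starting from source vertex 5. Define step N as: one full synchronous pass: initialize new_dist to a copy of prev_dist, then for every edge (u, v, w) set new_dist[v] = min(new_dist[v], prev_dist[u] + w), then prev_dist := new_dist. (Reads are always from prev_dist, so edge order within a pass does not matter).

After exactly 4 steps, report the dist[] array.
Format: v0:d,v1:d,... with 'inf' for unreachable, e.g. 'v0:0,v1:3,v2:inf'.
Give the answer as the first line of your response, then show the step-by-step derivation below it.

v0:inf,v1:13,v2:44,v3:28,v4:31,v5:0,v6:inf,v7:37,v8:inf

step 1: dist = v0:inf,v1:13,v2:inf,v3:inf,v4:inf,v5:0,v6:inf,v7:inf,v8:inf
step 2: dist = v0:inf,v1:13,v2:inf,v3:28,v4:inf,v5:0,v6:inf,v7:inf,v8:inf
step 3: dist = v0:inf,v1:13,v2:inf,v3:28,v4:31,v5:0,v6:inf,v7:inf,v8:inf
step 4: dist = v0:inf,v1:13,v2:44,v3:28,v4:31,v5:0,v6:inf,v7:37,v8:inf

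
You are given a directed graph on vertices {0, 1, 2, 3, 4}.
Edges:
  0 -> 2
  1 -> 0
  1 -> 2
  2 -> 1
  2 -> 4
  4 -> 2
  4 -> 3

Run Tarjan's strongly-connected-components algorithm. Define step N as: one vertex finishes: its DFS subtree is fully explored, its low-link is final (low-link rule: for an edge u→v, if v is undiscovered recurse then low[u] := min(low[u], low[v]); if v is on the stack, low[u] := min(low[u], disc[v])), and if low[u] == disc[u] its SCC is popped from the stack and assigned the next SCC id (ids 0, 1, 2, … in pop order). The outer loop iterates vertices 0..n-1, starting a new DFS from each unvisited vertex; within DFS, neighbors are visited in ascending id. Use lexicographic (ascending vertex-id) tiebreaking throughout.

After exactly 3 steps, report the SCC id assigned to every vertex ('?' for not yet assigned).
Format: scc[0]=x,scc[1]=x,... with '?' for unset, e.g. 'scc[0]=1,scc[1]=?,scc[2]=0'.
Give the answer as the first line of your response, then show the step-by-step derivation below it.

scc[0]=?,scc[1]=?,scc[2]=?,scc[3]=0,scc[4]=?

step 1: low=(low[0]=0,low[1]=0,low[2]=1,low[3]=?,low[4]=?); scc=(scc[0]=?,scc[1]=?,scc[2]=?,scc[3]=?,scc[4]=?)
step 2: low=(low[0]=0,low[1]=0,low[2]=0,low[3]=4,low[4]=1); scc=(scc[0]=?,scc[1]=?,scc[2]=?,scc[3]=0,scc[4]=?)
step 3: low=(low[0]=0,low[1]=0,low[2]=0,low[3]=4,low[4]=1); scc=(scc[0]=?,scc[1]=?,scc[2]=?,scc[3]=0,scc[4]=?)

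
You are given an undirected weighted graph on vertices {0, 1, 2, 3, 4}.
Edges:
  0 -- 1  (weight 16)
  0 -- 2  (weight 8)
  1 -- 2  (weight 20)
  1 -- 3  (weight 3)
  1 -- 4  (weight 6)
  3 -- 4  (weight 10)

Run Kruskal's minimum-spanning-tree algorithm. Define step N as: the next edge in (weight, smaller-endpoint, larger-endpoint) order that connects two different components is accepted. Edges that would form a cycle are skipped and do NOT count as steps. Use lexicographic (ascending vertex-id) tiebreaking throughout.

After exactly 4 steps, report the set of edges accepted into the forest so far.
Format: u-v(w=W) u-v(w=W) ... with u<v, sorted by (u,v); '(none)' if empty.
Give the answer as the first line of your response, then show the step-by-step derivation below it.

0-1(w=16) 0-2(w=8) 1-3(w=3) 1-4(w=6)

step 1: add edge 1-3 (w=3); MST = {1-3(w=3)}
step 2: add edge 1-4 (w=6); MST = {1-3(w=3) 1-4(w=6)}
step 3: add edge 0-2 (w=8); MST = {0-2(w=8) 1-3(w=3) 1-4(w=6)}
step 4: add edge 0-1 (w=16); MST = {0-1(w=16) 0-2(w=8) 1-3(w=3) 1-4(w=6)}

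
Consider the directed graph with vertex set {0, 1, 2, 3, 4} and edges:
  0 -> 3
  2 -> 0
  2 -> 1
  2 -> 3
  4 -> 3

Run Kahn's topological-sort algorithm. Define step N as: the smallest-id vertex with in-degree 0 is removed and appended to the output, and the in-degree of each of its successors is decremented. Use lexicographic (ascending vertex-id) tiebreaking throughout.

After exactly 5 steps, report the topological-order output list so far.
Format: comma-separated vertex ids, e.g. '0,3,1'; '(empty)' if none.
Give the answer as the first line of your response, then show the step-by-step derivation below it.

2,0,1,4,3

step 1: output 2; order=[2]; indeg=(0,0,0,2,0)
step 2: output 0; order=[2,0]; indeg=(0,0,0,1,0)
step 3: output 1; order=[2,0,1]; indeg=(0,0,0,1,0)
step 4: output 4; order=[2,0,1,4]; indeg=(0,0,0,0,0)
step 5: output 3; order=[2,0,1,4,3]; indeg=(0,0,0,0,0)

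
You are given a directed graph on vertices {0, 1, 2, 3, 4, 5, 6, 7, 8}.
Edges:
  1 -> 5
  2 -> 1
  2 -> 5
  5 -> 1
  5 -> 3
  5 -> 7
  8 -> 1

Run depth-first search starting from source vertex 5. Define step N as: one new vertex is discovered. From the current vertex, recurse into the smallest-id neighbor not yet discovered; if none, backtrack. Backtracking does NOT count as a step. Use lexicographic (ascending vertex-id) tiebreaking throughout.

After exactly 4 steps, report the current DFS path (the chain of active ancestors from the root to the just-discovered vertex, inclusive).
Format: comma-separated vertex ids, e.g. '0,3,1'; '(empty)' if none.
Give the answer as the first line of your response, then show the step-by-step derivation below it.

5,7

step 1: discover 5; path=5; order=5
step 2: discover 1; path=5>1; order=5,1
step 3: discover 3; path=5>3; order=5,1,3
step 4: discover 7; path=5>7; order=5,1,3,7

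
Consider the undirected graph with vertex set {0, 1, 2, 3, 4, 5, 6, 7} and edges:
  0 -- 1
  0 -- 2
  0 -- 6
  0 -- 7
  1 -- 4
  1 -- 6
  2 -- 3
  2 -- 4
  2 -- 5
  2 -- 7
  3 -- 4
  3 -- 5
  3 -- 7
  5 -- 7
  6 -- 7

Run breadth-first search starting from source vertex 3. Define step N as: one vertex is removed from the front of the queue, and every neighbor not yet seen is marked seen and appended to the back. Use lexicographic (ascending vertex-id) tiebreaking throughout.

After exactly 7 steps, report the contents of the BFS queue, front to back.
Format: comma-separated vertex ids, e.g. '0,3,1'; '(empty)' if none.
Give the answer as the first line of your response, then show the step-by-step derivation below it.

6

step 1: dequeue 3; queue=[2,4,5,7]; order=3
step 2: dequeue 2; queue=[4,5,7,0]; order=3,2
step 3: dequeue 4; queue=[5,7,0,1]; order=3,2,4
step 4: dequeue 5; queue=[7,0,1]; order=3,2,4,5
step 5: dequeue 7; queue=[0,1,6]; order=3,2,4,5,7
step 6: dequeue 0; queue=[1,6]; order=3,2,4,5,7,0
step 7: dequeue 1; queue=[6]; order=3,2,4,5,7,0,1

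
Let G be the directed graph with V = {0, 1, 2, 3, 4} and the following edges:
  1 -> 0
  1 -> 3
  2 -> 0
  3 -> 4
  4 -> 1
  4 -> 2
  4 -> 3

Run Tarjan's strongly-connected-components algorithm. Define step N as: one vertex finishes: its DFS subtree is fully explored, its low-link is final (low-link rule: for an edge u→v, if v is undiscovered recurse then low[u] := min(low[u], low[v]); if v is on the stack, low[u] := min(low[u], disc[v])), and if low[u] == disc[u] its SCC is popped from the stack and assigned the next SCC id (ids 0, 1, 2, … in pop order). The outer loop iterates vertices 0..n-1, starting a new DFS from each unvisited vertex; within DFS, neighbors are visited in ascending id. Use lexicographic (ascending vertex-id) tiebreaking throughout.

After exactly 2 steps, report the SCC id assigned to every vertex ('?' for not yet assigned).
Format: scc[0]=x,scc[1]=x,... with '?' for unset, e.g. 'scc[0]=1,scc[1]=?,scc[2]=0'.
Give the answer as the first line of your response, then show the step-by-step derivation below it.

scc[0]=0,scc[1]=?,scc[2]=1,scc[3]=?,scc[4]=?

step 1: low=(low[0]=0,low[1]=?,low[2]=?,low[3]=?,low[4]=?); scc=(scc[0]=0,scc[1]=?,scc[2]=?,scc[3]=?,scc[4]=?)
step 2: low=(low[0]=0,low[1]=1,low[2]=4,low[3]=2,low[4]=1); scc=(scc[0]=0,scc[1]=?,scc[2]=1,scc[3]=?,scc[4]=?)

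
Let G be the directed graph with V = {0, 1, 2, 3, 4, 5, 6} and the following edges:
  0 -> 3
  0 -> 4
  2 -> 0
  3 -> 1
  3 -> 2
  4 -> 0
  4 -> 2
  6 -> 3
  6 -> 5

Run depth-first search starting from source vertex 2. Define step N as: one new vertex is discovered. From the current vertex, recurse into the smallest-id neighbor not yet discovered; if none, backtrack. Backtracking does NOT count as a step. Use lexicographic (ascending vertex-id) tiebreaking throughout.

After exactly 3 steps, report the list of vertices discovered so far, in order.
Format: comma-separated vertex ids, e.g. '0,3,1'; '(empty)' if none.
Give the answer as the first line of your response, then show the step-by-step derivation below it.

2,0,3

step 1: discover 2; path=2; order=2
step 2: discover 0; path=2>0; order=2,0
step 3: discover 3; path=2>0>3; order=2,0,3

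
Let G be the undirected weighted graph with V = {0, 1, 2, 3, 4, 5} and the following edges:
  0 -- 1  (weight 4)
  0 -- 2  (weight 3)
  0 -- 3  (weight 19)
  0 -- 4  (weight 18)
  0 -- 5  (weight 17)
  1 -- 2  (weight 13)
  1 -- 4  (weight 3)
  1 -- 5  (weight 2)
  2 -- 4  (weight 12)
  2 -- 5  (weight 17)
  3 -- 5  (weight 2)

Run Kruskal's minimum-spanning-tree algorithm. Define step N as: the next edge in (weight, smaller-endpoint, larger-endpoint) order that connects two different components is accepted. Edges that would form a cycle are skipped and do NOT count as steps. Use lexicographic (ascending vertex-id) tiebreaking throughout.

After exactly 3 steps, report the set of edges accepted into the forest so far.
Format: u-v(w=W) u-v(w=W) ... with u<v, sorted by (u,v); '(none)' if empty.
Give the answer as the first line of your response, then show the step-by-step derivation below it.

0-2(w=3) 1-5(w=2) 3-5(w=2)

step 1: add edge 1-5 (w=2); MST = {1-5(w=2)}
step 2: add edge 3-5 (w=2); MST = {1-5(w=2) 3-5(w=2)}
step 3: add edge 0-2 (w=3); MST = {0-2(w=3) 1-5(w=2) 3-5(w=2)}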